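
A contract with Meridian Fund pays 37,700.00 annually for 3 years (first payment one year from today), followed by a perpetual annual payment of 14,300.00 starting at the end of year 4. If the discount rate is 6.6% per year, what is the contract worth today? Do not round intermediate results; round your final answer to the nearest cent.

278527.23

PV of 3-year annuity: 37,700.00 × [1 − (1+0.066)^−3] / 0.066 = 99664.23696
Perpetuity value at year 3: 14,300.00 / 0.066 = 216666.66667
PV of perpetuity: 216666.66667 / (1+0.066)^3 = 178862.99058
Total PV = 99664.23696 + 178862.99058 = 278527.22754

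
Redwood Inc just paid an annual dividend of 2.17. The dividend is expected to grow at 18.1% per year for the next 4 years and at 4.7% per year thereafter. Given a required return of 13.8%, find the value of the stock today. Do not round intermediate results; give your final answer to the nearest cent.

38.49

D_1 = 2.56277
D_2 = 3.02663
D_3 = 3.57445
D_4 = 4.22143
Terminal value at year 4: TV = D_4×(1+g_2)/(r−g_2) = 4.41983/0.091 = 48.56961
P_0 = D_1/(1+r)^1 + D_2/(1+r)^2 + D_3/(1+r)^3 + D_4/(1+r)^4 + TV/(1+r)^4
    = 2.25199 + 2.33709 + 2.42540 + 2.51704 + 28.95980 = 38.49132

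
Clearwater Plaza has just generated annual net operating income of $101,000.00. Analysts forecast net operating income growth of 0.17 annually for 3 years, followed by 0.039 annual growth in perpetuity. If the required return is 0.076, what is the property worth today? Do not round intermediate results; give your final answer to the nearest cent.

$4005421.12

D_1 = 118170.00000
D_2 = 138258.90000
D_3 = 161762.91300
Terminal value at year 3: TV = D_3×(1+g_2)/(r−g_2) = 168071.66661/0.037 = 4542477.47586
P_0 = D_1/(1+r)^1 + D_2/(1+r)^2 + D_3/(1+r)^3 + TV/(1+r)^3
    = 109823.42007 + 119417.65937 + 129850.05713 + 3646329.98255 = 4005421.11913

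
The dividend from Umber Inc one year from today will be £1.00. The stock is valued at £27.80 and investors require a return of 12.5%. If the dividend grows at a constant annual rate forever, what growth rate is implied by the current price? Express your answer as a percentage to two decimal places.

8.90%

P = D₁/(r−g) ⇒ g = r − D₁/P = 0.125 − £1.00/£27.80 = 0.089029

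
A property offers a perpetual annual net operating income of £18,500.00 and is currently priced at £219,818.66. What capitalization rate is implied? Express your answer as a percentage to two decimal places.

8.42%

P = C/r ⇒ r = C/P = £18,500.00/£219,818.66 = 0.084160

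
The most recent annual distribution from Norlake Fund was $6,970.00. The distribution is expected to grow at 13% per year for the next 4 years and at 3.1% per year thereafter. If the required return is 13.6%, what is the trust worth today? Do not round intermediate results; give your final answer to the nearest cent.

$94518.09

D_1 = 7876.10000
D_2 = 8899.99300
D_3 = 10056.99209
D_4 = 11364.40106
Terminal value at year 4: TV = D_4×(1+g_2)/(r−g_2) = 11716.69749/0.105 = 111587.59519
P_0 = D_1/(1+r)^1 + D_2/(1+r)^2 + D_3/(1+r)^3 + D_4/(1+r)^4 + TV/(1+r)^4
    = 6933.18662 + 6896.56768 + 6860.14214 + 6823.90900 + 67004.28740 = 94518.09283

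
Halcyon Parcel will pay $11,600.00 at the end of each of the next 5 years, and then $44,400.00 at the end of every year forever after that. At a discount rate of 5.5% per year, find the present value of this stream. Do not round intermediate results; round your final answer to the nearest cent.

$667207.40

PV of 5-year annuity: $11,600.00 × [1 − (1+0.055)^−5] / 0.055 = 49535.29992
Perpetuity value at year 5: $44,400.00 / 0.055 = 807272.72727
PV of perpetuity: 807272.72727 / (1+0.055)^5 = 617672.09656
Total PV = 49535.29992 + 617672.09656 = 667207.39647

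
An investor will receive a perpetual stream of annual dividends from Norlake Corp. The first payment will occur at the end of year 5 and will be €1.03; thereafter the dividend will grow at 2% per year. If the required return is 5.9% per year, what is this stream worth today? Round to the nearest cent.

€21.00

Value at end of year 4: C₁ / (r − g) = €1.03 / (0.059 − 0.02) = €26.4103
Discount to today: PV = €26.4103 / (1 + 0.059)^4 = €26.4103 / 1.257720 = €21.00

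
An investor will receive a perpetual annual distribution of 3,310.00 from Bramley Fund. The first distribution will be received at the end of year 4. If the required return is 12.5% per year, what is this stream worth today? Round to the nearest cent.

18597.75

Value at end of year 3: C / r = 3,310.00 / 0.125 = 26,480.0000
Discount to today: PV = 26,480.0000 / (1 + 0.125)^3 = 26,480.0000 / 1.423828 = 18,597.75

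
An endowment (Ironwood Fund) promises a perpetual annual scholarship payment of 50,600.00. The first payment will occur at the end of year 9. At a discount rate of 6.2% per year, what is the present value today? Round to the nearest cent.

504385.62

Value at end of year 8: C / r = 50,600.00 / 0.062 = 816,129.0323
Discount to today: PV = 816,129.0323 / (1 + 0.062)^8 = 816,129.0323 / 1.618066 = 504,385.62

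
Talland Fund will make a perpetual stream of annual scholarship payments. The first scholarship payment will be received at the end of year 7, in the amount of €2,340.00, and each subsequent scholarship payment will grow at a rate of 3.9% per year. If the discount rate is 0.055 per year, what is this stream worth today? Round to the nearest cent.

Value at end of year 6: C₁ / (r − g) = €2,340.00 / (0.055 − 0.039) = €146,250.0000
Discount to today: PV = €146,250.0000 / (1 + 0.055)^6 = €146,250.0000 / 1.378843 = €106,067.20

€106067.20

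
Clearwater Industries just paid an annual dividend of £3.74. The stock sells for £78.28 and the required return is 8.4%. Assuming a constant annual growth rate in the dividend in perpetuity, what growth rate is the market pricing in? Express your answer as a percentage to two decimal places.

P = D₀(1+g)/(r−g) ⇒ P(r−g) = D₀(1+g) ⇒ g(P+D₀) = P·r − D₀
g = (P·r − D₀)/(P + D₀) = (£78.28×0.084 − £3.74) / (£78.28 + £3.74) = 0.034571

3.46%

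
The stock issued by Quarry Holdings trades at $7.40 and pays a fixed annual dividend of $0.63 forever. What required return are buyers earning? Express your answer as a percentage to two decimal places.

8.51%

P = C/r ⇒ r = C/P = $0.63/$7.40 = 0.085135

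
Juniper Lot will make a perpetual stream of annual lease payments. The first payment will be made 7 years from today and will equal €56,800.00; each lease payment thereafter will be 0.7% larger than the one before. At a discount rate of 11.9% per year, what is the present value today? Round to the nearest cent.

€258315.10

Value at end of year 6: C₁ / (r − g) = €56,800.00 / (0.119 − 0.007) = €507,142.8571
Discount to today: PV = €507,142.8571 / (1 + 0.119)^6 = €507,142.8571 / 1.963272 = €258,315.10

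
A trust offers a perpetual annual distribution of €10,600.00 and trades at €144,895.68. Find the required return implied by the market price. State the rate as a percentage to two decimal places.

7.32%

P = C/r ⇒ r = C/P = €10,600.00/€144,895.68 = 0.073156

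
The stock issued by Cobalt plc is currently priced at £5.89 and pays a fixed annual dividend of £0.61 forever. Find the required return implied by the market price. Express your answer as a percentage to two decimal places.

P = C/r ⇒ r = C/P = £0.61/£5.89 = 0.103565

10.36%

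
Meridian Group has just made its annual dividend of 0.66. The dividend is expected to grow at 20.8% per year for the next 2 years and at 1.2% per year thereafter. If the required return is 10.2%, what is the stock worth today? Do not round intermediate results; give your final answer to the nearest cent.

D_1 = 0.79728
D_2 = 0.96311
Terminal value at year 2: TV = D_2×(1+g_2)/(r−g_2) = 0.97467/0.09 = 10.82968
P_0 = D_1/(1+r)^1 + D_2/(1+r)^2 + TV/(1+r)^2
    = 0.72348 + 0.79308 + 8.91770 = 10.43426

10.43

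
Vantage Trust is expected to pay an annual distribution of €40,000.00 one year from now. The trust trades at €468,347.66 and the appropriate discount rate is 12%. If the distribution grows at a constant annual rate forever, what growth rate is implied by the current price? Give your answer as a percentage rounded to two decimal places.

3.46%

P = D₁/(r−g) ⇒ g = r − D₁/P = 0.12 − €40,000.00/€468,347.66 = 0.034593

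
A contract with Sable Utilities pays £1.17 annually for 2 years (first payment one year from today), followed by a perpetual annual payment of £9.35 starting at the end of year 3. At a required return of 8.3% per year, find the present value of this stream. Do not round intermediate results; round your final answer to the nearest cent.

PV of 2-year annuity: £1.17 × [1 − (1+0.083)^−2] / 0.083 = 2.07787
Perpetuity value at year 2: £9.35 / 0.083 = 112.65060
PV of perpetuity: 112.65060 / (1+0.083)^2 = 96.04541
Total PV = 2.07787 + 96.04541 = 98.12328

£98.12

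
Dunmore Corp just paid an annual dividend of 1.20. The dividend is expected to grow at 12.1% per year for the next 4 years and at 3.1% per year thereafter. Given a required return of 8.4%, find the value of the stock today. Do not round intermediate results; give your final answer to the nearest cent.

D_1 = 1.34520
D_2 = 1.50797
D_3 = 1.69043
D_4 = 1.89498
Terminal value at year 4: TV = D_4×(1+g_2)/(r−g_2) = 1.95372/0.053 = 36.86264
P_0 = D_1/(1+r)^1 + D_2/(1+r)^2 + D_3/(1+r)^3 + D_4/(1+r)^4 + TV/(1+r)^4
    = 1.24096 + 1.28332 + 1.32712 + 1.37242 + 26.69742 = 31.92124

31.92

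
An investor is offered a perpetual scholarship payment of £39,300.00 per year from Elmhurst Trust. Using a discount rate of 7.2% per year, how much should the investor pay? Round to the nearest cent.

Level perpetuity: PV = C / r = £39,300.00 / 0.072 = £545,833.33

£545833.33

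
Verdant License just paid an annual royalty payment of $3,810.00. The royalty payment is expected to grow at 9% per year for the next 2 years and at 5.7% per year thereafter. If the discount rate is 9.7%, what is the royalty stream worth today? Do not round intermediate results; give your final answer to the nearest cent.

D_1 = 4152.90000
D_2 = 4526.66100
Terminal value at year 2: TV = D_2×(1+g_2)/(r−g_2) = 4784.68068/0.04 = 119617.01693
P_0 = D_1/(1+r)^1 + D_2/(1+r)^2 + TV/(1+r)^2
    = 3785.68824 + 3761.53162 + 99398.47294 = 106945.69280

$106945.69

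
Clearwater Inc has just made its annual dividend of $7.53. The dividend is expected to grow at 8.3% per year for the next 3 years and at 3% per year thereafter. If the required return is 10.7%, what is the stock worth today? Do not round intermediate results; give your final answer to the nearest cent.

$115.94

D_1 = 8.15499
D_2 = 8.83185
D_3 = 9.56490
Terminal value at year 3: TV = D_3×(1+g_2)/(r−g_2) = 9.85185/0.077 = 127.94604
P_0 = D_1/(1+r)^1 + D_2/(1+r)^2 + D_3/(1+r)^3 + TV/(1+r)^3
    = 7.36675 + 7.20704 + 7.05079 + 94.31570 = 115.94027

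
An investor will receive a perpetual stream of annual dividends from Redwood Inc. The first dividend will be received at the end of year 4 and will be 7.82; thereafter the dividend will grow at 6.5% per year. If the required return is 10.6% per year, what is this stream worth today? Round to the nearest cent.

140.98

Value at end of year 3: C₁ / (r − g) = 7.82 / (0.106 − 0.065) = 190.7317
Discount to today: PV = 190.7317 / (1 + 0.106)^3 = 190.7317 / 1.352899 = 140.98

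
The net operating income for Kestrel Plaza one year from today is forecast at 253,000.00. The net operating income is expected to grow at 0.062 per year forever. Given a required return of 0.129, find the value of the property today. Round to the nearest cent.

3776119.40

Growing perpetuity: P = D₁ / (r − g) = 253,000.0000 / (0.129 − 0.062) = 3,776,119.40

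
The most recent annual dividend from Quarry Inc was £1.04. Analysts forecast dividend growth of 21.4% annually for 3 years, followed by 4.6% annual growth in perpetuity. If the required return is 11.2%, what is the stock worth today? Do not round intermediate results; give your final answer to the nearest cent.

£25.17

D_1 = 1.26256
D_2 = 1.53275
D_3 = 1.86076
Terminal value at year 3: TV = D_3×(1+g_2)/(r−g_2) = 1.94635/0.066 = 29.49016
P_0 = D_1/(1+r)^1 + D_2/(1+r)^2 + D_3/(1+r)^3 + TV/(1+r)^3
    = 1.13540 + 1.23954 + 1.35324 + 21.44681 = 25.17499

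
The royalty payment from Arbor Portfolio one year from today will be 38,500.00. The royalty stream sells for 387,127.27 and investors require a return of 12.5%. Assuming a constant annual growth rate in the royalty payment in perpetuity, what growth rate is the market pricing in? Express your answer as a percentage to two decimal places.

2.55%

P = D₁/(r−g) ⇒ g = r − D₁/P = 0.125 − 38,500.00/387,127.27 = 0.025550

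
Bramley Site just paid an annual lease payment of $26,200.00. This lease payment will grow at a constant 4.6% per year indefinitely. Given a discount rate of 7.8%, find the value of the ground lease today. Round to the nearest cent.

$856412.50

D₁ = D₀ × (1 + g) = $26,200.00 × 1.046 = $27,405.2000
Growing perpetuity: P = D₁ / (r − g) = $27,405.2000 / (0.078 − 0.046) = $856,412.50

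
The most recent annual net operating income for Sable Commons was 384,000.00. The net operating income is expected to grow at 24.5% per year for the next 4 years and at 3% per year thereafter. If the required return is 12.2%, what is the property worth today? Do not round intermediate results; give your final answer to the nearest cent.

8523279.29

D_1 = 478080.00000
D_2 = 595209.60000
D_3 = 741035.95200
D_4 = 922589.76024
Terminal value at year 4: TV = D_4×(1+g_2)/(r−g_2) = 950267.45305/0.092 = 10328994.05486
P_0 = D_1/(1+r)^1 + D_2/(1+r)^2 + D_3/(1+r)^3 + D_4/(1+r)^4 + TV/(1+r)^4
    = 426096.25668 + 472807.34365 + 524639.16474 + 582153.08387 + 6517583.43900 = 8523279.28794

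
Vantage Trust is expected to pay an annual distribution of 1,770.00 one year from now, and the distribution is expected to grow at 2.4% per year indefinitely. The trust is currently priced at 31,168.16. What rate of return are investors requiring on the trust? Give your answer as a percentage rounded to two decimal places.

P = D₁/(r − g) ⇒ r = D₁/P + g = 1,770.0000/31,168.16 + 0.024 = 0.056789 + 0.024 = 0.080789

8.08%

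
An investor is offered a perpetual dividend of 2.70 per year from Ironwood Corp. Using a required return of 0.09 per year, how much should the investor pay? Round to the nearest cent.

Level perpetuity: PV = C / r = 2.70 / 0.09 = 30.00

30.00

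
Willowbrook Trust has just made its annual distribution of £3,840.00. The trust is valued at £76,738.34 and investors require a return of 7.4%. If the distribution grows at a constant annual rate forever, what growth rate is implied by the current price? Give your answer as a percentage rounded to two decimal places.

P = D₀(1+g)/(r−g) ⇒ P(r−g) = D₀(1+g) ⇒ g(P+D₀) = P·r − D₀
g = (P·r − D₀)/(P + D₀) = (£76,738.34×0.074 − £3,840.00) / (£76,738.34 + £3,840.00) = 0.022818

2.28%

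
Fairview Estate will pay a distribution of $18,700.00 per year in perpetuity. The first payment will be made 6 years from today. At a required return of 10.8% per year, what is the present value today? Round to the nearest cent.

Value at end of year 5: C / r = $18,700.00 / 0.108 = $173,148.1481
Discount to today: PV = $173,148.1481 / (1 + 0.108)^5 = $173,148.1481 / 1.669932 = $103,685.74

$103685.74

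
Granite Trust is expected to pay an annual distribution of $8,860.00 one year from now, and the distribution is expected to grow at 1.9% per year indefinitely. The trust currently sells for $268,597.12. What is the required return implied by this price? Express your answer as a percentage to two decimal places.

5.20%

P = D₁/(r − g) ⇒ r = D₁/P + g = $8,860.0000/$268,597.12 + 0.019 = 0.032986 + 0.019 = 0.051986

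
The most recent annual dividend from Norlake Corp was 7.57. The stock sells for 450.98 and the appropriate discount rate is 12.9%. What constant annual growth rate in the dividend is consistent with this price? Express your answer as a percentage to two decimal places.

11.04%

P = D₀(1+g)/(r−g) ⇒ P(r−g) = D₀(1+g) ⇒ g(P+D₀) = P·r − D₀
g = (P·r − D₀)/(P + D₀) = (450.98×0.129 − 7.57) / (450.98 + 7.57) = 0.110362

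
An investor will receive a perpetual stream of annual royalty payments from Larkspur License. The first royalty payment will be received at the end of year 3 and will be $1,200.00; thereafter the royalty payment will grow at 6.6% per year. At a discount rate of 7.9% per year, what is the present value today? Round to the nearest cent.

Value at end of year 2: C₁ / (r − g) = $1,200.00 / (0.079 − 0.066) = $92,307.6923
Discount to today: PV = $92,307.6923 / (1 + 0.079)^2 = $92,307.6923 / 1.164241 = $79,285.73

$79285.73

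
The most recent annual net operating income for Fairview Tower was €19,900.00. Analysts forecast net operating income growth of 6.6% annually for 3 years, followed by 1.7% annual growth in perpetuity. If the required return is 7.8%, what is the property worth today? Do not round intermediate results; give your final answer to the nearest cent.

€379199.30

D_1 = 21213.40000
D_2 = 22613.48440
D_3 = 24105.97437
Terminal value at year 3: TV = D_3×(1+g_2)/(r−g_2) = 24515.77593/0.061 = 401897.96614
P_0 = D_1/(1+r)^1 + D_2/(1+r)^2 + D_3/(1+r)^3 + TV/(1+r)^3
    = 19678.47866 + 19459.42324 + 19242.80629 + 320818.59006 = 379199.29825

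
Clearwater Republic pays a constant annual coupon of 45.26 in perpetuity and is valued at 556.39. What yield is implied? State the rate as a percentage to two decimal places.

8.13%

P = C/r ⇒ r = C/P = 45.26/556.39 = 0.081346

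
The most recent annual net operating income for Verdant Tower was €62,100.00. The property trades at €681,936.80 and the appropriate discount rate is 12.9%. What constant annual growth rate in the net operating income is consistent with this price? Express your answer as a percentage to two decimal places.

3.48%

P = D₀(1+g)/(r−g) ⇒ P(r−g) = D₀(1+g) ⇒ g(P+D₀) = P·r − D₀
g = (P·r − D₀)/(P + D₀) = (€681,936.80×0.129 − €62,100.00) / (€681,936.80 + €62,100.00) = 0.034770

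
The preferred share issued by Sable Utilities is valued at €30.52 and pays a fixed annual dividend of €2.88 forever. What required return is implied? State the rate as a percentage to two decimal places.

9.44%

P = C/r ⇒ r = C/P = €2.88/€30.52 = 0.094364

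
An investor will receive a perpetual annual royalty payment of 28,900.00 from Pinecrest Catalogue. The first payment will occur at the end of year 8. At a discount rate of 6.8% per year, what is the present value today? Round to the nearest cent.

268157.63

Value at end of year 7: C / r = 28,900.00 / 0.068 = 425,000.0000
Discount to today: PV = 425,000.0000 / (1 + 0.068)^7 = 425,000.0000 / 1.584889 = 268,157.63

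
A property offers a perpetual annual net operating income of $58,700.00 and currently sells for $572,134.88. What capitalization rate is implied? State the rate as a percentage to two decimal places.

P = C/r ⇒ r = C/P = $58,700.00/$572,134.88 = 0.102598

10.26%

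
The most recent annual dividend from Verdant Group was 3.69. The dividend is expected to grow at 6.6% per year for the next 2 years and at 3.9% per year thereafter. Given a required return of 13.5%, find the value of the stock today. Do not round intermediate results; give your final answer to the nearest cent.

41.95

D_1 = 3.93354
D_2 = 4.19315
Terminal value at year 2: TV = D_2×(1+g_2)/(r−g_2) = 4.35669/0.096 = 45.38215
P_0 = D_1/(1+r)^1 + D_2/(1+r)^2 + TV/(1+r)^2
    = 3.46567 + 3.25499 + 35.22844 = 41.94910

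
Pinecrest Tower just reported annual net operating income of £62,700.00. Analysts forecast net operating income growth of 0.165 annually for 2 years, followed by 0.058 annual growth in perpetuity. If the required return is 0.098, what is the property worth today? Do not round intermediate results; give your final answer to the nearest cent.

D_1 = 73045.50000
D_2 = 85098.00750
Terminal value at year 2: TV = D_2×(1+g_2)/(r−g_2) = 90033.69193/0.04 = 2250842.29837
P_0 = D_1/(1+r)^1 + D_2/(1+r)^2 + TV/(1+r)^2
    = 66525.95628 + 70585.37256 + 1866983.10422 = 2004094.43306

£2004094.43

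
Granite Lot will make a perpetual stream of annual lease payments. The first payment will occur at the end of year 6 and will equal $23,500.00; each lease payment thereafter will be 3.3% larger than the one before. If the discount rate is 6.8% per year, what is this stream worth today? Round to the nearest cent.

Value at end of year 5: C₁ / (r − g) = $23,500.00 / (0.068 − 0.033) = $671,428.5714
Discount to today: PV = $671,428.5714 / (1 + 0.068)^5 = $671,428.5714 / 1.389493 = $483,218.50

$483218.50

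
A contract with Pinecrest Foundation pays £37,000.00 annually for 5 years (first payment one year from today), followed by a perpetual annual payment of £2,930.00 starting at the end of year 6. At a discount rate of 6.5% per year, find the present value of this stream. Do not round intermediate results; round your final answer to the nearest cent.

£186660.92

PV of 5-year annuity: £37,000.00 × [1 − (1+0.065)^−5] / 0.065 = 153760.13921
Perpetuity value at year 5: £2,930.00 / 0.065 = 45076.92308
PV of perpetuity: 45076.92308 / (1+0.065)^5 = 32900.78232
Total PV = 153760.13921 + 32900.78232 = 186660.92153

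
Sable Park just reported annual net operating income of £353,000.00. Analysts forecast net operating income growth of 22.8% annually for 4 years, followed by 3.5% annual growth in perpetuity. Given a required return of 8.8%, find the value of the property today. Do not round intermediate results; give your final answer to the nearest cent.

£13115622.07

D_1 = 433484.00000
D_2 = 532318.35200
D_3 = 653686.93626
D_4 = 802727.55772
Terminal value at year 4: TV = D_4×(1+g_2)/(r−g_2) = 830823.02224/0.053 = 15675906.08005
P_0 = D_1/(1+r)^1 + D_2/(1+r)^2 + D_3/(1+r)^3 + D_4/(1+r)^4 + TV/(1+r)^4
    = 398422.79412 + 449690.43307 + 507555.01085 + 572865.39828 + 11187088.43804 = 13115622.07435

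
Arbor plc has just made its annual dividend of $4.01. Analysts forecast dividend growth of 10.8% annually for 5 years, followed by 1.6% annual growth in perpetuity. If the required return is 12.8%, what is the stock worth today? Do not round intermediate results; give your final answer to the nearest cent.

D_1 = 4.44308
D_2 = 4.92293
D_3 = 5.45461
D_4 = 6.04371
D_5 = 6.69643
Terminal value at year 5: TV = D_5×(1+g_2)/(r−g_2) = 6.80357/0.112 = 60.74616
P_0 = D_1/(1+r)^1 + D_2/(1+r)^2 + D_3/(1+r)^3 + D_4/(1+r)^4 + D_5/(1+r)^5 + TV/(1+r)^5
    = 3.93890 + 3.86906 + 3.80046 + 3.73308 + 3.66689 + 33.26391 = 52.27231

$52.27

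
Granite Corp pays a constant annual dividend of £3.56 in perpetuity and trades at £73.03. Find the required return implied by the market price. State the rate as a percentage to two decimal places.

4.87%

P = C/r ⇒ r = C/P = £3.56/£73.03 = 0.048747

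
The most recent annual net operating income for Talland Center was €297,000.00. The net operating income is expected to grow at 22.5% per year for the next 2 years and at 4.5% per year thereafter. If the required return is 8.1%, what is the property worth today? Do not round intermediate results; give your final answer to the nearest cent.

€11789066.84

D_1 = 363825.00000
D_2 = 445685.62500
Terminal value at year 2: TV = D_2×(1+g_2)/(r−g_2) = 465741.47813/0.036 = 12937263.28125
P_0 = D_1/(1+r)^1 + D_2/(1+r)^2 + TV/(1+r)^2
    = 336563.36725 + 381396.97029 + 11071106.49872 = 11789066.83626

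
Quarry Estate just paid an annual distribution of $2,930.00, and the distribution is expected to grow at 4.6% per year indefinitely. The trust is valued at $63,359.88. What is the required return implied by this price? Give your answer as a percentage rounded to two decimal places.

D₁ = $2,930.00 × 1.046 = $3,064.7800
P = D₁/(r − g) ⇒ r = D₁/P + g = $3,064.7800/$63,359.88 + 0.046 = 0.048371 + 0.046 = 0.094371

9.44%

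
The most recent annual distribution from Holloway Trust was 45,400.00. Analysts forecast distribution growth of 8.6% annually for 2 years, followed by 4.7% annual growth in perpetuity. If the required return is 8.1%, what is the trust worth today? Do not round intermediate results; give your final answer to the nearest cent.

D_1 = 49304.40000
D_2 = 53544.57840
Terminal value at year 2: TV = D_2×(1+g_2)/(r−g_2) = 56061.17358/0.034 = 1648858.04661
P_0 = D_1/(1+r)^1 + D_2/(1+r)^2 + TV/(1+r)^2
    = 45609.99075 + 45820.95278 + 1411015.81057 = 1502446.75409

1502446.75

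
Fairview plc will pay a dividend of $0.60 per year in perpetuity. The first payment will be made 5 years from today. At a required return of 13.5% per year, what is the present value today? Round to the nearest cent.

Value at end of year 4: C / r = $0.60 / 0.135 = $4.4444
Discount to today: PV = $4.4444 / (1 + 0.135)^4 = $4.4444 / 1.659524 = $2.68

$2.68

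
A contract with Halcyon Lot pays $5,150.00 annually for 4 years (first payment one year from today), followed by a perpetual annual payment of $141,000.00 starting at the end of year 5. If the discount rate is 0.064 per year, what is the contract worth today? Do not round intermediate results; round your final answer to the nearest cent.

$1736670.19

PV of 4-year annuity: $5,150.00 × [1 − (1+0.064)^−4] / 0.064 = 17683.04962
Perpetuity value at year 4: $141,000.00 / 0.064 = 2203125.00000
PV of perpetuity: 2203125.00000 / (1+0.064)^4 = 1718987.13667
Total PV = 17683.04962 + 1718987.13667 = 1736670.18629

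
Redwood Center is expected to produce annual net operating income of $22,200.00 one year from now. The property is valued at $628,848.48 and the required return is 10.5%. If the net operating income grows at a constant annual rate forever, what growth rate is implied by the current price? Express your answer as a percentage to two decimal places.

P = D₁/(r−g) ⇒ g = r − D₁/P = 0.105 − $22,200.00/$628,848.48 = 0.069697

6.97%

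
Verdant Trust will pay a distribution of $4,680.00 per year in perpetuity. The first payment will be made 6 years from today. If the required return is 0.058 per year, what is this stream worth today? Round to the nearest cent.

$60868.07

Value at end of year 5: C / r = $4,680.00 / 0.058 = $80,689.6552
Discount to today: PV = $80,689.6552 / (1 + 0.058)^5 = $80,689.6552 / 1.325648 = $60,868.07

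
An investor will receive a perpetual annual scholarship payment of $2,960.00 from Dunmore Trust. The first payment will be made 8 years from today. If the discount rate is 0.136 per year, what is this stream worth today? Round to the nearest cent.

Value at end of year 7: C / r = $2,960.00 / 0.136 = $21,764.7059
Discount to today: PV = $21,764.7059 / (1 + 0.136)^7 = $21,764.7059 / 2.441453 = $8,914.65

$8914.65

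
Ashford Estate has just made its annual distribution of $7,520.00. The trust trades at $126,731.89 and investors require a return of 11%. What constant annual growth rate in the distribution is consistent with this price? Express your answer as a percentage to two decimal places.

P = D₀(1+g)/(r−g) ⇒ P(r−g) = D₀(1+g) ⇒ g(P+D₀) = P·r − D₀
g = (P·r − D₀)/(P + D₀) = ($126,731.89×0.11 − $7,520.00) / ($126,731.89 + $7,520.00) = 0.047824

4.78%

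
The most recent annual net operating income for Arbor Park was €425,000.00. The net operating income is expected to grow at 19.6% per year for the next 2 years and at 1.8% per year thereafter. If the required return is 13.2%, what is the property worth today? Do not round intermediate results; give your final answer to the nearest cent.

D_1 = 508300.00000
D_2 = 607926.80000
Terminal value at year 2: TV = D_2×(1+g_2)/(r−g_2) = 618869.48240/0.114 = 5428679.67018
P_0 = D_1/(1+r)^1 + D_2/(1+r)^2 + TV/(1+r)^2
    = 449028.26855 + 474415.02578 + 4236442.94954 = 5159886.24388

€5159886.24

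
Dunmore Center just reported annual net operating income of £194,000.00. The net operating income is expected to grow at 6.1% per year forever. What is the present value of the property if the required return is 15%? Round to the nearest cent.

D₁ = D₀ × (1 + g) = £194,000.00 × 1.061 = £205,834.0000
Growing perpetuity: P = D₁ / (r − g) = £205,834.0000 / (0.15 − 0.061) = £2,312,741.57

£2312741.57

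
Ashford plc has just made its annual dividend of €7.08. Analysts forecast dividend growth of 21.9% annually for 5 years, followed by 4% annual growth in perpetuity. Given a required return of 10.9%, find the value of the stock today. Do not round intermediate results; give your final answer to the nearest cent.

D_1 = 8.63052
D_2 = 10.52060
D_3 = 12.82462
D_4 = 15.63321
D_5 = 19.05688
Terminal value at year 5: TV = D_5×(1+g_2)/(r−g_2) = 19.81915/0.069 = 287.23412
P_0 = D_1/(1+r)^1 + D_2/(1+r)^2 + D_3/(1+r)^3 + D_4/(1+r)^4 + D_5/(1+r)^5 + TV/(1+r)^5
    = 7.78225 + 8.55416 + 9.40264 + 10.33527 + 11.36041 + 171.22939 = 218.66413

€218.66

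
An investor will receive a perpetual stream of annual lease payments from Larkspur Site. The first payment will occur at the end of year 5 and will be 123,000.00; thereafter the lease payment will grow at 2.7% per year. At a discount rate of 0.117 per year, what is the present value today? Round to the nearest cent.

877909.83

Value at end of year 4: C₁ / (r − g) = 123,000.00 / (0.117 − 0.027) = 1,366,666.6667
Discount to today: PV = 1,366,666.6667 / (1 + 0.117)^4 = 1,366,666.6667 / 1.556728 = 877,909.83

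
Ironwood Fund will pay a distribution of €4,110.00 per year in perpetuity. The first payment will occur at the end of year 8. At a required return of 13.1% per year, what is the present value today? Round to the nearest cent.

€13253.55

Value at end of year 7: C / r = €4,110.00 / 0.131 = €31,374.0458
Discount to today: PV = €31,374.0458 / (1 + 0.131)^7 = €31,374.0458 / 2.367218 = €13,253.55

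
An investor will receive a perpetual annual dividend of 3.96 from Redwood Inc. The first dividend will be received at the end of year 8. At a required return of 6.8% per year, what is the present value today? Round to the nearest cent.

Value at end of year 7: C / r = 3.96 / 0.068 = 58.2353
Discount to today: PV = 58.2353 / (1 + 0.068)^7 = 58.2353 / 1.584889 = 36.74

36.74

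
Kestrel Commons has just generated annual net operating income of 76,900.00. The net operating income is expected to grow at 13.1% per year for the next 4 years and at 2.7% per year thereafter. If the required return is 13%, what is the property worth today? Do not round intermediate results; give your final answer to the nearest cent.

1077759.13

D_1 = 86973.90000
D_2 = 98367.48090
D_3 = 111253.62090
D_4 = 125827.84524
Terminal value at year 4: TV = D_4×(1+g_2)/(r−g_2) = 129225.19706/0.103 = 1254613.56366
P_0 = D_1/(1+r)^1 + D_2/(1+r)^2 + D_3/(1+r)^3 + D_4/(1+r)^4 + TV/(1+r)^4
    = 76968.05310 + 77036.16642 + 77104.34002 + 77172.57395 + 769477.99459 = 1077759.12807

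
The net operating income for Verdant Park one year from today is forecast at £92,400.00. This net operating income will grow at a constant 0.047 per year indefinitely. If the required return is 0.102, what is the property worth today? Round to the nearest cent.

£1680000.00

Growing perpetuity: P = D₁ / (r − g) = £92,400.0000 / (0.102 − 0.047) = £1,680,000.00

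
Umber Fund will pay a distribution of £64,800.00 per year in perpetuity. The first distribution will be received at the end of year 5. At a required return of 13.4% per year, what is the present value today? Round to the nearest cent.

Value at end of year 4: C / r = £64,800.00 / 0.134 = £483,582.0896
Discount to today: PV = £483,582.0896 / (1 + 0.134)^4 = £483,582.0896 / 1.653683 = £292,427.35

£292427.35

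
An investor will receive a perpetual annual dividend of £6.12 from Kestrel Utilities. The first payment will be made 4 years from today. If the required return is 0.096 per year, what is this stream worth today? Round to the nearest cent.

£48.42

Value at end of year 3: C / r = £6.12 / 0.096 = £63.7500
Discount to today: PV = £63.7500 / (1 + 0.096)^3 = £63.7500 / 1.316533 = £48.42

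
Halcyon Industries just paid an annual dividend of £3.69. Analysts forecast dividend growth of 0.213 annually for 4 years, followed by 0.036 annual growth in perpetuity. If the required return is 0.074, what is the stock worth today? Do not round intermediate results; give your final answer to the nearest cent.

D_1 = 4.47597
D_2 = 5.42935
D_3 = 6.58580
D_4 = 7.98858
Terminal value at year 4: TV = D_4×(1+g_2)/(r−g_2) = 8.27617/0.038 = 217.79391
P_0 = D_1/(1+r)^1 + D_2/(1+r)^2 + D_3/(1+r)^3 + D_4/(1+r)^4 + TV/(1+r)^4
    = 4.16757 + 4.70695 + 5.31613 + 6.00416 + 163.69243 = 183.88725

£183.89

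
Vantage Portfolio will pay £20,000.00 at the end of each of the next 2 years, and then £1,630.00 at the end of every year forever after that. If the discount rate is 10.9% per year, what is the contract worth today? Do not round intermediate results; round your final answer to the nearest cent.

£46455.01

PV of 2-year annuity: £20,000.00 × [1 − (1+0.109)^−2] / 0.109 = 34296.00100
Perpetuity value at year 2: £1,630.00 / 0.109 = 14954.12844
PV of perpetuity: 14954.12844 / (1+0.109)^2 = 12159.00436
Total PV = 34296.00100 + 12159.00436 = 46455.00535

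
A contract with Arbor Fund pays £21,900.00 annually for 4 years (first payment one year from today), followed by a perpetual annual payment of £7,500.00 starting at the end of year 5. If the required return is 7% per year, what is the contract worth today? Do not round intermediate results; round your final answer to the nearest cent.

PV of 4-year annuity: £21,900.00 × [1 − (1+0.07)^−4] / 0.07 = 74179.92652
Perpetuity value at year 4: £7,500.00 / 0.07 = 107142.85714
PV of perpetuity: 107142.85714 / (1+0.07)^4 = 81738.77272
Total PV = 74179.92652 + 81738.77272 = 155918.69924

£155918.70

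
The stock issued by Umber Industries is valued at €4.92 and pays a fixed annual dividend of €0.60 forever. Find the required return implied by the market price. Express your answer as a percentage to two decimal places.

P = C/r ⇒ r = C/P = €0.60/€4.92 = 0.121951

12.20%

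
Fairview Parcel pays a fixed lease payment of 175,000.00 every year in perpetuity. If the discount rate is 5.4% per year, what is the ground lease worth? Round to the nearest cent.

Level perpetuity: PV = C / r = 175,000.00 / 0.054 = 3,240,740.74

3240740.74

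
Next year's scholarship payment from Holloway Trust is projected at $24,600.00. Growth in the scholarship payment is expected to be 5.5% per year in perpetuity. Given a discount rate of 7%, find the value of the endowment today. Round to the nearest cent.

Growing perpetuity: P = D₁ / (r − g) = $24,600.0000 / (0.07 − 0.055) = $1,640,000.00

$1640000.00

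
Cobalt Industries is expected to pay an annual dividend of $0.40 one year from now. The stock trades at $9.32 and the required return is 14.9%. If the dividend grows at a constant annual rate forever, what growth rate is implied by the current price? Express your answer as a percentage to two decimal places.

10.61%

P = D₁/(r−g) ⇒ g = r − D₁/P = 0.149 − $0.40/$9.32 = 0.106082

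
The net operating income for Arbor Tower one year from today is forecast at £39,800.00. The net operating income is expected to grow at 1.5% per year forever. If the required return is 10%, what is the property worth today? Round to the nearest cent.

Growing perpetuity: P = D₁ / (r − g) = £39,800.0000 / (0.1 − 0.015) = £468,235.29

£468235.29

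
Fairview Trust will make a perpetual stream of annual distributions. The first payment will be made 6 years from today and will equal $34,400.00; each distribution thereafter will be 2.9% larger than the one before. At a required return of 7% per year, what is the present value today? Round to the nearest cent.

$598212.79

Value at end of year 5: C₁ / (r − g) = $34,400.00 / (0.07 − 0.029) = $839,024.3902
Discount to today: PV = $839,024.3902 / (1 + 0.07)^5 = $839,024.3902 / 1.402552 = $598,212.79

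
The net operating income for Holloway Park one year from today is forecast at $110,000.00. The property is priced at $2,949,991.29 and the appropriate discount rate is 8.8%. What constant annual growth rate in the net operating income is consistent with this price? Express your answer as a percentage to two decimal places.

5.07%

P = D₁/(r−g) ⇒ g = r − D₁/P = 0.088 − $110,000.00/$2,949,991.29 = 0.050712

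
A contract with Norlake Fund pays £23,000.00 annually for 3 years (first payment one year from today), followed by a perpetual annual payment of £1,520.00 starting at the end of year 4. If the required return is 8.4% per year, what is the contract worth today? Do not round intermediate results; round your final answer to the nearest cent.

£73054.17

PV of 3-year annuity: £23,000.00 × [1 − (1+0.084)^−3] / 0.084 = 58848.01420
Perpetuity value at year 3: £1,520.00 / 0.084 = 18095.23810
PV of perpetuity: 18095.23810 / (1+0.084)^3 = 14206.15194
Total PV = 58848.01420 + 14206.15194 = 73054.16614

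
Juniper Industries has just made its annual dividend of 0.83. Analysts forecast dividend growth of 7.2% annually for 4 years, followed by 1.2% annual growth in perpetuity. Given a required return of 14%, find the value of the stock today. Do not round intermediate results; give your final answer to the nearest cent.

D_1 = 0.88976
D_2 = 0.95382
D_3 = 1.02250
D_4 = 1.09612
Terminal value at year 4: TV = D_4×(1+g_2)/(r−g_2) = 1.10927/0.128 = 8.66618
P_0 = D_1/(1+r)^1 + D_2/(1+r)^2 + D_3/(1+r)^3 + D_4/(1+r)^4 + TV/(1+r)^4
    = 0.78049 + 0.73394 + 0.69016 + 0.64899 + 5.13108 = 7.98465

7.98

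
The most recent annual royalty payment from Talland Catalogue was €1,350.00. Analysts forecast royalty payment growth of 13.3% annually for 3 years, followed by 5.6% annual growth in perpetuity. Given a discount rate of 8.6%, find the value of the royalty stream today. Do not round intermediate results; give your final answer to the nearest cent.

€58371.37

D_1 = 1529.55000
D_2 = 1732.98015
D_3 = 1963.46651
Terminal value at year 3: TV = D_3×(1+g_2)/(r−g_2) = 2073.42063/0.03 = 69114.02115
P_0 = D_1/(1+r)^1 + D_2/(1+r)^2 + D_3/(1+r)^3 + TV/(1+r)^3
    = 1408.42541 + 1469.37937 + 1532.97129 + 53960.58953 = 58371.36561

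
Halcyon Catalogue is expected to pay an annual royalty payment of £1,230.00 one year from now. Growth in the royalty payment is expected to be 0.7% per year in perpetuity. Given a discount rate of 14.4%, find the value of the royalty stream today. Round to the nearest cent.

£8978.10

Growing perpetuity: P = D₁ / (r − g) = £1,230.0000 / (0.144 − 0.007) = £8,978.10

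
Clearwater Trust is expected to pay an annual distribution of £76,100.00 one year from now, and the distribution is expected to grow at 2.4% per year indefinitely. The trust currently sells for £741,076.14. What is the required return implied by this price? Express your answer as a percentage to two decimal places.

P = D₁/(r − g) ⇒ r = D₁/P + g = £76,100.0000/£741,076.14 + 0.024 = 0.102689 + 0.024 = 0.126689

12.67%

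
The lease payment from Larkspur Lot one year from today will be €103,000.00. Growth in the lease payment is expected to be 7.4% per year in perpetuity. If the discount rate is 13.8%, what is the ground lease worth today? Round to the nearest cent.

€1609375.00

Growing perpetuity: P = D₁ / (r − g) = €103,000.0000 / (0.138 − 0.074) = €1,609,375.00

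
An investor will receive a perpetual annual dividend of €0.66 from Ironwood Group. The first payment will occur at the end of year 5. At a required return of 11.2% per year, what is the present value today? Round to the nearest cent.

Value at end of year 4: C / r = €0.66 / 0.112 = €5.8929
Discount to today: PV = €5.8929 / (1 + 0.112)^4 = €5.8929 / 1.529041 = €3.85

€3.85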